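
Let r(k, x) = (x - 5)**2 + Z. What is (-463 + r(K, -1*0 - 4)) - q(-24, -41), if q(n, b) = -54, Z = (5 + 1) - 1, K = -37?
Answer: -323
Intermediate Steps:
Z = 5 (Z = 6 - 1 = 5)
r(k, x) = 5 + (-5 + x)**2 (r(k, x) = (x - 5)**2 + 5 = (-5 + x)**2 + 5 = 5 + (-5 + x)**2)
(-463 + r(K, -1*0 - 4)) - q(-24, -41) = (-463 + (5 + (-5 + (-1*0 - 4))**2)) - 1*(-54) = (-463 + (5 + (-5 + (0 - 4))**2)) + 54 = (-463 + (5 + (-5 - 4)**2)) + 54 = (-463 + (5 + (-9)**2)) + 54 = (-463 + (5 + 81)) + 54 = (-463 + 86) + 54 = -377 + 54 = -323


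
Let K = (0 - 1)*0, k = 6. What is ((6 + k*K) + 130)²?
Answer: 18496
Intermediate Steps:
K = 0 (K = -1*0 = 0)
((6 + k*K) + 130)² = ((6 + 6*0) + 130)² = ((6 + 0) + 130)² = (6 + 130)² = 136² = 18496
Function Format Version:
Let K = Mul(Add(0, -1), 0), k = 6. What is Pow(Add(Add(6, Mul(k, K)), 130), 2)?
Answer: 18496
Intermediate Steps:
K = 0 (K = Mul(-1, 0) = 0)
Pow(Add(Add(6, Mul(k, K)), 130), 2) = Pow(Add(Add(6, Mul(6, 0)), 130), 2) = Pow(Add(Add(6, 0), 130), 2) = Pow(Add(6, 130), 2) = Pow(136, 2) = 18496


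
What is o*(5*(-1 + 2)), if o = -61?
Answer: -305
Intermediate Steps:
o*(5*(-1 + 2)) = -305*(-1 + 2) = -305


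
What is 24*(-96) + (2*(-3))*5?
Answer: -2334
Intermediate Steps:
24*(-96) + (2*(-3))*5 = -2304 - 6*5 = -2304 - 30 = -2334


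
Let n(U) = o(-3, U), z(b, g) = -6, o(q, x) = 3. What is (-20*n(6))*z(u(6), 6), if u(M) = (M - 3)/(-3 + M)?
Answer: 360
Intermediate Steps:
u(M) = 1 (u(M) = (-3 + M)/(-3 + M) = 1)
n(U) = 3
(-20*n(6))*z(u(6), 6) = -20*3*(-6) = -60*(-6) = 360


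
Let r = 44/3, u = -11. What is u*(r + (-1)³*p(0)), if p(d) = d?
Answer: -484/3 ≈ -161.33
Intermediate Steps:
r = 44/3 (r = 44*(⅓) = 44/3 ≈ 14.667)
u*(r + (-1)³*p(0)) = -11*(44/3 + (-1)³*0) = -11*(44/3 - 1*0) = -11*(44/3 + 0) = -11*44/3 = -484/3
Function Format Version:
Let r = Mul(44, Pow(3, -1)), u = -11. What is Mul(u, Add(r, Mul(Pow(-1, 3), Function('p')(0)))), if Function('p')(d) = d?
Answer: Rational(-484, 3) ≈ -161.33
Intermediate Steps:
r = Rational(44, 3) (r = Mul(44, Rational(1, 3)) = Rational(44, 3) ≈ 14.667)
Mul(u, Add(r, Mul(Pow(-1, 3), Function('p')(0)))) = Mul(-11, Add(Rational(44, 3), Mul(Pow(-1, 3), 0))) = Mul(-11, Add(Rational(44, 3), Mul(-1, 0))) = Mul(-11, Add(Rational(44, 3), 0)) = Mul(-11, Rational(44, 3)) = Rational(-484, 3)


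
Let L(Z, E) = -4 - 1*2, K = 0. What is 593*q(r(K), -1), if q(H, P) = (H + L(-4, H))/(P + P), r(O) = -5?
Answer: 6523/2 ≈ 3261.5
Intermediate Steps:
L(Z, E) = -6 (L(Z, E) = -4 - 2 = -6)
q(H, P) = (-6 + H)/(2*P) (q(H, P) = (H - 6)/(P + P) = (-6 + H)/((2*P)) = (-6 + H)*(1/(2*P)) = (-6 + H)/(2*P))
593*q(r(K), -1) = 593*((½)*(-6 - 5)/(-1)) = 593*((½)*(-1)*(-11)) = 593*(11/2) = 6523/2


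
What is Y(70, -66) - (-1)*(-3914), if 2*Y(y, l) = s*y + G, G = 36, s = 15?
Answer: -3371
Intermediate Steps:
Y(y, l) = 18 + 15*y/2 (Y(y, l) = (15*y + 36)/2 = (36 + 15*y)/2 = 18 + 15*y/2)
Y(70, -66) - (-1)*(-3914) = (18 + (15/2)*70) - (-1)*(-3914) = (18 + 525) - 1*3914 = 543 - 3914 = -3371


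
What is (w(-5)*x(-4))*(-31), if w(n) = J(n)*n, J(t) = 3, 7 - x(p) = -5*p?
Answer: -6045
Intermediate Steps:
x(p) = 7 + 5*p (x(p) = 7 - (-5)*p = 7 + 5*p)
w(n) = 3*n
(w(-5)*x(-4))*(-31) = ((3*(-5))*(7 + 5*(-4)))*(-31) = -15*(7 - 20)*(-31) = -15*(-13)*(-31) = 195*(-31) = -6045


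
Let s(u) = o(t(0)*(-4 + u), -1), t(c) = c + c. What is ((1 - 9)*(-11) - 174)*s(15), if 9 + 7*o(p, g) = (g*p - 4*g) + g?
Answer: 516/7 ≈ 73.714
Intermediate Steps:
t(c) = 2*c
o(p, g) = -9/7 - 3*g/7 + g*p/7 (o(p, g) = -9/7 + ((g*p - 4*g) + g)/7 = -9/7 + ((-4*g + g*p) + g)/7 = -9/7 + (-3*g + g*p)/7 = -9/7 + (-3*g/7 + g*p/7) = -9/7 - 3*g/7 + g*p/7)
s(u) = -6/7 (s(u) = -9/7 - 3/7*(-1) + (⅐)*(-1)*((2*0)*(-4 + u)) = -9/7 + 3/7 + (⅐)*(-1)*(0*(-4 + u)) = -9/7 + 3/7 + (⅐)*(-1)*0 = -9/7 + 3/7 + 0 = -6/7)
((1 - 9)*(-11) - 174)*s(15) = ((1 - 9)*(-11) - 174)*(-6/7) = (-8*(-11) - 174)*(-6/7) = (88 - 174)*(-6/7) = -86*(-6/7) = 516/7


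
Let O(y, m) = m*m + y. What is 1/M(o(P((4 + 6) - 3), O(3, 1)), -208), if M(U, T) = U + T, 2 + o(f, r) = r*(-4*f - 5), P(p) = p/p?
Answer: -1/246 ≈ -0.0040650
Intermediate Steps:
O(y, m) = y + m² (O(y, m) = m² + y = y + m²)
P(p) = 1
o(f, r) = -2 + r*(-5 - 4*f) (o(f, r) = -2 + r*(-4*f - 5) = -2 + r*(-5 - 4*f))
M(U, T) = T + U
1/M(o(P((4 + 6) - 3), O(3, 1)), -208) = 1/(-208 + (-2 - 5*(3 + 1²) - 4*1*(3 + 1²))) = 1/(-208 + (-2 - 5*(3 + 1) - 4*1*(3 + 1))) = 1/(-208 + (-2 - 5*4 - 4*1*4)) = 1/(-208 + (-2 - 20 - 16)) = 1/(-208 - 38) = 1/(-246) = -1/246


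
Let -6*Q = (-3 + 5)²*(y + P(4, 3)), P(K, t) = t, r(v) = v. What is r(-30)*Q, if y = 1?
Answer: 80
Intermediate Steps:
Q = -8/3 (Q = -(-3 + 5)²*(1 + 3)/6 = -2²*4/6 = -2*4/3 = -⅙*16 = -8/3 ≈ -2.6667)
r(-30)*Q = -30*(-8/3) = 80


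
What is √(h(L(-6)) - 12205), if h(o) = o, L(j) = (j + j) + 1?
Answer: 2*I*√3054 ≈ 110.53*I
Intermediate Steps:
L(j) = 1 + 2*j (L(j) = 2*j + 1 = 1 + 2*j)
√(h(L(-6)) - 12205) = √((1 + 2*(-6)) - 12205) = √((1 - 12) - 12205) = √(-11 - 12205) = √(-12216) = 2*I*√3054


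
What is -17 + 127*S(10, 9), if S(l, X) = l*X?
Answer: 11413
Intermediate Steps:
S(l, X) = X*l
-17 + 127*S(10, 9) = -17 + 127*(9*10) = -17 + 127*90 = -17 + 11430 = 11413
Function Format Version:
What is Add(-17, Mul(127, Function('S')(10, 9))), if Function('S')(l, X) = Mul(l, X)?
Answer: 11413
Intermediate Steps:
Function('S')(l, X) = Mul(X, l)
Add(-17, Mul(127, Function('S')(10, 9))) = Add(-17, Mul(127, Mul(9, 10))) = Add(-17, Mul(127, 90)) = Add(-17, 11430) = 11413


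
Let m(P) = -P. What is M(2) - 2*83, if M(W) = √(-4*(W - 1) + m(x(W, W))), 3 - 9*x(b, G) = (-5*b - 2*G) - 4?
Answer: -166 + I*√57/3 ≈ -166.0 + 2.5166*I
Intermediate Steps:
x(b, G) = 7/9 + 2*G/9 + 5*b/9 (x(b, G) = ⅓ - ((-5*b - 2*G) - 4)/9 = ⅓ - (-4 - 5*b - 2*G)/9 = ⅓ + (4/9 + 2*G/9 + 5*b/9) = 7/9 + 2*G/9 + 5*b/9)
M(W) = √(29/9 - 43*W/9) (M(W) = √(-4*(W - 1) - (7/9 + 2*W/9 + 5*W/9)) = √(-4*(-1 + W) - (7/9 + 7*W/9)) = √((4 - 4*W) + (-7/9 - 7*W/9)) = √(29/9 - 43*W/9))
M(2) - 2*83 = √(29 - 43*2)/3 - 2*83 = √(29 - 86)/3 - 166 = √(-57)/3 - 166 = (I*√57)/3 - 166 = I*√57/3 - 166 = -166 + I*√57/3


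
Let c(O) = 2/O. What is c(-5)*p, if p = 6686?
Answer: -13372/5 ≈ -2674.4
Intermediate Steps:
c(-5)*p = (2/(-5))*6686 = (2*(-1/5))*6686 = -2/5*6686 = -13372/5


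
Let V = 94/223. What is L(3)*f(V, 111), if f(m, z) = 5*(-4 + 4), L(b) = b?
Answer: 0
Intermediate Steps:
V = 94/223 (V = 94*(1/223) = 94/223 ≈ 0.42152)
f(m, z) = 0 (f(m, z) = 5*0 = 0)
L(3)*f(V, 111) = 3*0 = 0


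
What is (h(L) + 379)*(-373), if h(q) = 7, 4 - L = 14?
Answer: -143978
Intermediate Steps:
L = -10 (L = 4 - 1*14 = 4 - 14 = -10)
(h(L) + 379)*(-373) = (7 + 379)*(-373) = 386*(-373) = -143978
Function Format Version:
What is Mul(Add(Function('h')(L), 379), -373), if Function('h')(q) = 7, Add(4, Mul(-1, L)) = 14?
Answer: -143978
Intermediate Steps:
L = -10 (L = Add(4, Mul(-1, 14)) = Add(4, -14) = -10)
Mul(Add(Function('h')(L), 379), -373) = Mul(Add(7, 379), -373) = Mul(386, -373) = -143978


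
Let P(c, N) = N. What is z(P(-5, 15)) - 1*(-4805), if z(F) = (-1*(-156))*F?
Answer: 7145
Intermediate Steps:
z(F) = 156*F
z(P(-5, 15)) - 1*(-4805) = 156*15 - 1*(-4805) = 2340 + 4805 = 7145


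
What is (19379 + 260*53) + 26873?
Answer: 60032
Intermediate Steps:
(19379 + 260*53) + 26873 = (19379 + 13780) + 26873 = 33159 + 26873 = 60032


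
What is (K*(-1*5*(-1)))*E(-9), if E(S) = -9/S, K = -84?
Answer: -420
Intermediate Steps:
(K*(-1*5*(-1)))*E(-9) = (-84*(-1*5)*(-1))*(-9/(-9)) = (-(-420)*(-1))*(-9*(-⅑)) = -84*5*1 = -420*1 = -420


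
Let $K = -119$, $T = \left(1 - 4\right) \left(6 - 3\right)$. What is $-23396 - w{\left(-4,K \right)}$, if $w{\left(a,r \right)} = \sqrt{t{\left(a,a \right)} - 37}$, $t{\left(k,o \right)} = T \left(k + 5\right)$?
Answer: $-23396 - i \sqrt{46} \approx -23396.0 - 6.7823 i$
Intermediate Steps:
$T = -9$ ($T = \left(-3\right) 3 = -9$)
$t{\left(k,o \right)} = -45 - 9 k$ ($t{\left(k,o \right)} = - 9 \left(k + 5\right) = - 9 \left(5 + k\right) = -45 - 9 k$)
$w{\left(a,r \right)} = \sqrt{-82 - 9 a}$ ($w{\left(a,r \right)} = \sqrt{\left(-45 - 9 a\right) - 37} = \sqrt{-82 - 9 a}$)
$-23396 - w{\left(-4,K \right)} = -23396 - \sqrt{-82 - -36} = -23396 - \sqrt{-82 + 36} = -23396 - \sqrt{-46} = -23396 - i \sqrt{46}$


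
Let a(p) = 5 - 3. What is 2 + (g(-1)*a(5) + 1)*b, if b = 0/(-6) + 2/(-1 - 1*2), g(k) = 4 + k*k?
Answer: -16/3 ≈ -5.3333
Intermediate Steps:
g(k) = 4 + k²
a(p) = 2
b = -⅔ (b = 0*(-⅙) + 2/(-1 - 2) = 0 + 2/(-3) = 0 + 2*(-⅓) = 0 - ⅔ = -⅔ ≈ -0.66667)
2 + (g(-1)*a(5) + 1)*b = 2 + ((4 + (-1)²)*2 + 1)*(-⅔) = 2 + ((4 + 1)*2 + 1)*(-⅔) = 2 + (5*2 + 1)*(-⅔) = 2 + (10 + 1)*(-⅔) = 2 + 11*(-⅔) = 2 - 22/3 = -16/3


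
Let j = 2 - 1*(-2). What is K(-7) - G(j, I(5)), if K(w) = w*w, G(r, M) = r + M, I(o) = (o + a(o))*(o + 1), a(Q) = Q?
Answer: -15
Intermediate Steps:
I(o) = 2*o*(1 + o) (I(o) = (o + o)*(o + 1) = (2*o)*(1 + o) = 2*o*(1 + o))
j = 4 (j = 2 + 2 = 4)
G(r, M) = M + r
K(w) = w²
K(-7) - G(j, I(5)) = (-7)² - (2*5*(1 + 5) + 4) = 49 - (2*5*6 + 4) = 49 - (60 + 4) = 49 - 1*64 = 49 - 64 = -15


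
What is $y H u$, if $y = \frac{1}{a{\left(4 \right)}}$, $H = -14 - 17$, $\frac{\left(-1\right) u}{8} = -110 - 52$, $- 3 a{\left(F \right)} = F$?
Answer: $30132$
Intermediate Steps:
$a{\left(F \right)} = - \frac{F}{3}$
$u = 1296$ ($u = - 8 \left(-110 - 52\right) = \left(-8\right) \left(-162\right) = 1296$)
$H = -31$ ($H = -14 - 17 = -31$)
$y = - \frac{3}{4}$ ($y = \frac{1}{\left(- \frac{1}{3}\right) 4} = \frac{1}{- \frac{4}{3}} = - \frac{3}{4} \approx -0.75$)
$y H u = \left(- \frac{3}{4}\right) \left(-31\right) 1296 = \frac{93}{4} \cdot 1296 = 30132$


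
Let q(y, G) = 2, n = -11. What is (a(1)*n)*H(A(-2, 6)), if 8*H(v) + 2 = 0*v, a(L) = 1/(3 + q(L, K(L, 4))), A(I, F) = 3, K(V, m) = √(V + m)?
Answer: 11/20 ≈ 0.55000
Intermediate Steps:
a(L) = ⅕ (a(L) = 1/(3 + 2) = 1/5 = ⅕)
H(v) = -¼ (H(v) = -¼ + (0*v)/8 = -¼ + (⅛)*0 = -¼ + 0 = -¼)
(a(1)*n)*H(A(-2, 6)) = ((⅕)*(-11))*(-¼) = -11/5*(-¼) = 11/20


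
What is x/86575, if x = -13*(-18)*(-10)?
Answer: -468/17315 ≈ -0.027029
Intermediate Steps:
x = -2340 (x = 234*(-10) = -2340)
x/86575 = -2340/86575 = -2340*1/86575 = -468/17315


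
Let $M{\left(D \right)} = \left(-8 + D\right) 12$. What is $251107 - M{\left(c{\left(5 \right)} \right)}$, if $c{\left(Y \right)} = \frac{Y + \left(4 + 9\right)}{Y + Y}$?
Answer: $\frac{1255907}{5} \approx 2.5118 \cdot 10^{5}$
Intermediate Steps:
$c{\left(Y \right)} = \frac{13 + Y}{2 Y}$ ($c{\left(Y \right)} = \frac{Y + 13}{2 Y} = \left(13 + Y\right) \frac{1}{2 Y} = \frac{13 + Y}{2 Y}$)
$M{\left(D \right)} = -96 + 12 D$
$251107 - M{\left(c{\left(5 \right)} \right)} = 251107 - \left(-96 + 12 \frac{13 + 5}{2 \cdot 5}\right) = 251107 - \left(-96 + 12 \cdot \frac{1}{2} \cdot \frac{1}{5} \cdot 18\right) = 251107 - \left(-96 + 12 \cdot \frac{9}{5}\right) = 251107 - \left(-96 + \frac{108}{5}\right) = 251107 - - \frac{372}{5} = 251107 + \frac{372}{5} = \frac{1255907}{5}$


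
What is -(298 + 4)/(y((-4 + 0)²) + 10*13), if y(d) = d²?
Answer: -151/193 ≈ -0.78238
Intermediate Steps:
-(298 + 4)/(y((-4 + 0)²) + 10*13) = -(298 + 4)/(((-4 + 0)²)² + 10*13) = -302/(((-4)²)² + 130) = -302/(16² + 130) = -302/(256 + 130) = -302/386 = -1*151/193 = -151/193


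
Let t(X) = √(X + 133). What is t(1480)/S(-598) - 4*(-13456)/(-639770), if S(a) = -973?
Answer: -26912/319885 - √1613/973 ≈ -0.12541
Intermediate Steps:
t(X) = √(133 + X)
t(1480)/S(-598) - 4*(-13456)/(-639770) = √(133 + 1480)/(-973) - 4*(-13456)/(-639770) = √1613*(-1/973) + 53824*(-1/639770) = -√1613/973 - 26912/319885 = -26912/319885 - √1613/973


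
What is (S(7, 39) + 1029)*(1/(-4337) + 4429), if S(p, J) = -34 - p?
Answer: 18978069136/4337 ≈ 4.3758e+6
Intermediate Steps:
(S(7, 39) + 1029)*(1/(-4337) + 4429) = ((-34 - 1*7) + 1029)*(1/(-4337) + 4429) = ((-34 - 7) + 1029)*(-1/4337 + 4429) = (-41 + 1029)*(19208572/4337) = 988*(19208572/4337) = 18978069136/4337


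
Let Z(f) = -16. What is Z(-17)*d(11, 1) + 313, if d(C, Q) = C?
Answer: 137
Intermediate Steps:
Z(-17)*d(11, 1) + 313 = -16*11 + 313 = -176 + 313 = 137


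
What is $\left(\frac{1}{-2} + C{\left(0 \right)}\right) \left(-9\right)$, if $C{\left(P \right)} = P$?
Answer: $\frac{9}{2} \approx 4.5$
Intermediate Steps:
$\left(\frac{1}{-2} + C{\left(0 \right)}\right) \left(-9\right) = \left(\frac{1}{-2} + 0\right) \left(-9\right) = \left(- \frac{1}{2} + 0\right) \left(-9\right) = \left(- \frac{1}{2}\right) \left(-9\right) = \frac{9}{2}$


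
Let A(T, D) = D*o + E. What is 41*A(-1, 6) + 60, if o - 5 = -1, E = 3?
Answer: 1167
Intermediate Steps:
o = 4 (o = 5 - 1 = 4)
A(T, D) = 3 + 4*D (A(T, D) = D*4 + 3 = 4*D + 3 = 3 + 4*D)
41*A(-1, 6) + 60 = 41*(3 + 4*6) + 60 = 41*(3 + 24) + 60 = 41*27 + 60 = 1107 + 60 = 1167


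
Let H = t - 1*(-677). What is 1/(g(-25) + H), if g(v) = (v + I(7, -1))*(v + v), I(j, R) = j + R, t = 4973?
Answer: 1/6600 ≈ 0.00015152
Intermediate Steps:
I(j, R) = R + j
g(v) = 2*v*(6 + v) (g(v) = (v + (-1 + 7))*(v + v) = (v + 6)*(2*v) = (6 + v)*(2*v) = 2*v*(6 + v))
H = 5650 (H = 4973 - 1*(-677) = 4973 + 677 = 5650)
1/(g(-25) + H) = 1/(2*(-25)*(6 - 25) + 5650) = 1/(2*(-25)*(-19) + 5650) = 1/(950 + 5650) = 1/6600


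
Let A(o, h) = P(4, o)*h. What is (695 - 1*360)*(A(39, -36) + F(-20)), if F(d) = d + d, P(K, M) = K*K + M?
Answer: -676700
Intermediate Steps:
P(K, M) = M + K² (P(K, M) = K² + M = M + K²)
A(o, h) = h*(16 + o) (A(o, h) = (o + 4²)*h = (o + 16)*h = (16 + o)*h = h*(16 + o))
F(d) = 2*d
(695 - 1*360)*(A(39, -36) + F(-20)) = (695 - 1*360)*(-36*(16 + 39) + 2*(-20)) = (695 - 360)*(-36*55 - 40) = 335*(-1980 - 40) = 335*(-2020) = -676700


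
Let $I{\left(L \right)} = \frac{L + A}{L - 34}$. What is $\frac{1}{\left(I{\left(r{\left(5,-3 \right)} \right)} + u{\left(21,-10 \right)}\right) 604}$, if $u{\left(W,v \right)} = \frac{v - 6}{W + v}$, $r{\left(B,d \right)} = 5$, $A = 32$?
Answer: $- \frac{319}{526084} \approx -0.00060637$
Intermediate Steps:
$u{\left(W,v \right)} = \frac{-6 + v}{W + v}$
$I{\left(L \right)} = \frac{32 + L}{-34 + L}$ ($I{\left(L \right)} = \frac{L + 32}{L - 34} = \frac{32 + L}{-34 + L}$)
$\frac{1}{\left(I{\left(r{\left(5,-3 \right)} \right)} + u{\left(21,-10 \right)}\right) 604} = \frac{1}{\left(\frac{32 + 5}{-34 + 5} + \frac{-6 - 10}{21 - 10}\right) 604} = \frac{1}{\left(\frac{1}{-29} \cdot 37 + \frac{1}{11} \left(-16\right)\right) 604} = \frac{1}{\left(\left(- \frac{1}{29}\right) 37 + \frac{1}{11} \left(-16\right)\right) 604} = \frac{1}{\left(- \frac{37}{29} - \frac{16}{11}\right) 604} = \frac{1}{\left(- \frac{871}{319}\right) 604} = \frac{1}{- \frac{526084}{319}} = - \frac{319}{526084}$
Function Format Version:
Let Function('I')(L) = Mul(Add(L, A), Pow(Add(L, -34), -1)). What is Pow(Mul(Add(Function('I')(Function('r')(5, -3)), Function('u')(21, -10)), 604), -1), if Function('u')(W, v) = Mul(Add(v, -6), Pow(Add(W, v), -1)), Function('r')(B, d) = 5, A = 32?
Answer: Rational(-319, 526084) ≈ -0.00060637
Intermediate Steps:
Function('u')(W, v) = Mul(Pow(Add(W, v), -1), Add(-6, v)) (Function('u')(W, v) = Mul(Add(-6, v), Pow(Add(W, v), -1)) = Mul(Pow(Add(W, v), -1), Add(-6, v)))
Function('I')(L) = Mul(Pow(Add(-34, L), -1), Add(32, L)) (Function('I')(L) = Mul(Add(L, 32), Pow(Add(L, -34), -1)) = Mul(Add(32, L), Pow(Add(-34, L), -1)) = Mul(Pow(Add(-34, L), -1), Add(32, L)))
Pow(Mul(Add(Function('I')(Function('r')(5, -3)), Function('u')(21, -10)), 604), -1) = Pow(Mul(Add(Mul(Pow(Add(-34, 5), -1), Add(32, 5)), Mul(Pow(Add(21, -10), -1), Add(-6, -10))), 604), -1) = Pow(Mul(Add(Mul(Pow(-29, -1), 37), Mul(Pow(11, -1), -16)), 604), -1) = Pow(Mul(Add(Mul(Rational(-1, 29), 37), Mul(Rational(1, 11), -16)), 604), -1) = Pow(Mul(Add(Rational(-37, 29), Rational(-16, 11)), 604), -1) = Pow(Mul(Rational(-871, 319), 604), -1) = Pow(Rational(-526084, 319), -1) = Rational(-319, 526084)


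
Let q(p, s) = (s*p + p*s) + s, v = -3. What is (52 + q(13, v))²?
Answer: 841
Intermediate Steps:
q(p, s) = s + 2*p*s (q(p, s) = (p*s + p*s) + s = 2*p*s + s = s + 2*p*s)
(52 + q(13, v))² = (52 - 3*(1 + 2*13))² = (52 - 3*(1 + 26))² = (52 - 3*27)² = (52 - 81)² = (-29)² = 841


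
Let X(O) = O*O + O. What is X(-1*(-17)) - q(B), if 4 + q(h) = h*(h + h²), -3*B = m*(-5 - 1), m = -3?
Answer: 490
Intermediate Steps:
X(O) = O + O² (X(O) = O² + O = O + O²)
B = -6 (B = -(-1)*(-5 - 1) = -(-1)*(-6) = -⅓*18 = -6)
q(h) = -4 + h*(h + h²)
X(-1*(-17)) - q(B) = (-1*(-17))*(1 - 1*(-17)) - (-4 + (-6)² + (-6)³) = 17*(1 + 17) - (-4 + 36 - 216) = 17*18 - 1*(-184) = 306 + 184 = 490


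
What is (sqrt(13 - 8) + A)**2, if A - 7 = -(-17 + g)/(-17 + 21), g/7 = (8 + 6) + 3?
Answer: 1389/4 - 37*sqrt(5) ≈ 264.52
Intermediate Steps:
g = 119 (g = 7*((8 + 6) + 3) = 7*(14 + 3) = 7*17 = 119)
A = -37/2 (A = 7 - (-17 + 119)/(-17 + 21) = 7 - 102/4 = 7 - 1*51/2 = 7 - 51/2 = -37/2 ≈ -18.500)
(sqrt(13 - 8) + A)**2 = (sqrt(13 - 8) - 37/2)**2 = (sqrt(5) - 37/2)**2 = (-37/2 + sqrt(5))**2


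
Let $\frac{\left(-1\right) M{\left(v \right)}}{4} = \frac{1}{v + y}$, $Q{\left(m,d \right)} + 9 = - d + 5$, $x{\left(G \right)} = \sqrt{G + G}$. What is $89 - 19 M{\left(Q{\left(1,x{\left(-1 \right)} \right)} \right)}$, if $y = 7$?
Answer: $\frac{1207}{11} + \frac{76 i \sqrt{2}}{11} \approx 109.73 + 9.7709 i$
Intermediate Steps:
$x{\left(G \right)} = \sqrt{2} \sqrt{G}$ ($x{\left(G \right)} = \sqrt{2 G} = \sqrt{2} \sqrt{G}$)
$Q{\left(m,d \right)} = -4 - d$ ($Q{\left(m,d \right)} = -9 - \left(-5 + d\right) = -4 - d$)
$M{\left(v \right)} = - \frac{4}{7 + v}$ ($M{\left(v \right)} = - \frac{4}{v + 7} = - \frac{4}{7 + v}$)
$89 - 19 M{\left(Q{\left(1,x{\left(-1 \right)} \right)} \right)} = 89 - 19 \left(- \frac{4}{7 - \left(4 + \sqrt{2} \sqrt{-1}\right)}\right) = 89 - 19 \left(- \frac{4}{7 - \left(4 + \sqrt{2} i\right)}\right) = 89 - 19 \left(- \frac{4}{7 - \left(4 + i \sqrt{2}\right)}\right) = 89 - 19 \left(- \frac{4}{3 - i \sqrt{2}}\right) = 89 + \frac{76}{3 - i \sqrt{2}}$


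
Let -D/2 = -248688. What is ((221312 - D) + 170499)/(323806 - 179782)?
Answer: -105565/144024 ≈ -0.73297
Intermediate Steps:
D = 497376 (D = -2*(-248688) = 497376)
((221312 - D) + 170499)/(323806 - 179782) = ((221312 - 1*497376) + 170499)/(323806 - 179782) = ((221312 - 497376) + 170499)/144024 = (-276064 + 170499)*(1/144024) = -105565*1/144024 = -105565/144024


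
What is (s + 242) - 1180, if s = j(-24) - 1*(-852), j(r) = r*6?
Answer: -230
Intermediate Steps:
j(r) = 6*r
s = 708 (s = 6*(-24) - 1*(-852) = -144 + 852 = 708)
(s + 242) - 1180 = (708 + 242) - 1180 = 950 - 1180 = -230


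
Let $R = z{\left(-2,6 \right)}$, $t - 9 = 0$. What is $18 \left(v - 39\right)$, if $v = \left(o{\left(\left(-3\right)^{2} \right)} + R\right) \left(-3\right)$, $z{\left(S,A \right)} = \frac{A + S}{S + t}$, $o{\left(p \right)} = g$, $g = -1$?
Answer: $- \frac{4752}{7} \approx -678.86$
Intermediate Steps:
$t = 9$ ($t = 9 + 0 = 9$)
$o{\left(p \right)} = -1$
$z{\left(S,A \right)} = \frac{A + S}{9 + S}$ ($z{\left(S,A \right)} = \frac{A + S}{S + 9} = \frac{A + S}{9 + S}$)
$R = \frac{4}{7}$ ($R = \frac{6 - 2}{9 - 2} = \frac{1}{7} \cdot 4 = \frac{4}{7} \approx 0.57143$)
$v = \frac{9}{7}$ ($v = \left(-1 + \frac{4}{7}\right) \left(-3\right) = \left(- \frac{3}{7}\right) \left(-3\right) = \frac{9}{7} \approx 1.2857$)
$18 \left(v - 39\right) = 18 \left(\frac{9}{7} - 39\right) = 18 \left(- \frac{264}{7}\right) = - \frac{4752}{7}$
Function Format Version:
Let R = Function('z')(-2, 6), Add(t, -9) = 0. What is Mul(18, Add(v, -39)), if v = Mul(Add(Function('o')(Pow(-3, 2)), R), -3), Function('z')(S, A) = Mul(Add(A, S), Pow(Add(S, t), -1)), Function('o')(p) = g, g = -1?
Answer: Rational(-4752, 7) ≈ -678.86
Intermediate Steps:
t = 9 (t = Add(9, 0) = 9)
Function('o')(p) = -1
Function('z')(S, A) = Mul(Pow(Add(9, S), -1), Add(A, S)) (Function('z')(S, A) = Mul(Add(A, S), Pow(Add(S, 9), -1)) = Mul(Add(A, S), Pow(Add(9, S), -1)) = Mul(Pow(Add(9, S), -1), Add(A, S)))
R = Rational(4, 7) (R = Mul(Pow(Add(9, -2), -1), Add(6, -2)) = Mul(Pow(7, -1), 4) = Mul(Rational(1, 7), 4) = Rational(4, 7) ≈ 0.57143)
v = Rational(9, 7) (v = Mul(Add(-1, Rational(4, 7)), -3) = Mul(Rational(-3, 7), -3) = Rational(9, 7) ≈ 1.2857)
Mul(18, Add(v, -39)) = Mul(18, Add(Rational(9, 7), -39)) = Mul(18, Rational(-264, 7)) = Rational(-4752, 7)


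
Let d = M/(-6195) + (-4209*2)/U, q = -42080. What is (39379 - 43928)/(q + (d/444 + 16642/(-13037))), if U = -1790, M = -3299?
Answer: 7299799350461415/67527981740680294 ≈ 0.10810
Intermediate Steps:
d = 5805472/1108905 (d = -3299/(-6195) - 4209*2/(-1790) = -3299*(-1/6195) - 8418*(-1/1790) = 3299/6195 + 4209/895 = 5805472/1108905 ≈ 5.2353)
(39379 - 43928)/(q + (d/444 + 16642/(-13037))) = (39379 - 43928)/(-42080 + ((5805472/1108905)/444 + 16642/(-13037))) = -4549/(-42080 + ((5805472/1108905)*(1/444) + 16642*(-1/13037))) = -4549/(-42080 + (1451368/123088455 - 16642/13037)) = -4549/(-42080 - 2029516583494/1604704187835) = -4549/(-67527981740680294/1604704187835) = -4549*(-1604704187835/67527981740680294) = 7299799350461415/67527981740680294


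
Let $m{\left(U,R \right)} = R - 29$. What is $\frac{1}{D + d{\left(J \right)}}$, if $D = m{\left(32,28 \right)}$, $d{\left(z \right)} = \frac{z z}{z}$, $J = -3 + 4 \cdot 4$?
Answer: $\frac{1}{12} \approx 0.083333$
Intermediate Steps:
$J = 13$ ($J = -3 + 16 = 13$)
$d{\left(z \right)} = z$ ($d{\left(z \right)} = \frac{z^{2}}{z} = z$)
$m{\left(U,R \right)} = -29 + R$
$D = -1$ ($D = -29 + 28 = -1$)
$\frac{1}{D + d{\left(J \right)}} = \frac{1}{-1 + 13} = \frac{1}{12}$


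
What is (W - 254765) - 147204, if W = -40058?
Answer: -442027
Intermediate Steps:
(W - 254765) - 147204 = (-40058 - 254765) - 147204 = -294823 - 147204 = -442027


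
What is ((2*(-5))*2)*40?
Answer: -800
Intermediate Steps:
((2*(-5))*2)*40 = -10*2*40 = -20*40 = -800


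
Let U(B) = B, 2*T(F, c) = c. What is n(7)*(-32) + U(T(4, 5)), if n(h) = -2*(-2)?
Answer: -251/2 ≈ -125.50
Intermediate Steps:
n(h) = 4
T(F, c) = c/2
n(7)*(-32) + U(T(4, 5)) = 4*(-32) + (½)*5 = -128 + 5/2 = -251/2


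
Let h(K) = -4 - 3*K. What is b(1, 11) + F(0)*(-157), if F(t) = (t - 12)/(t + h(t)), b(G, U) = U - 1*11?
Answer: -471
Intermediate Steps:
b(G, U) = -11 + U (b(G, U) = U - 11 = -11 + U)
F(t) = (-12 + t)/(-4 - 2*t) (F(t) = (t - 12)/(t + (-4 - 3*t)) = (-12 + t)/(-4 - 2*t))
b(1, 11) + F(0)*(-157) = (-11 + 11) + ((12 - 1*0)/(2*(2 + 0)))*(-157) = 0 + ((½)*(12 + 0)/2)*(-157) = 0 + ((½)*(½)*12)*(-157) = 0 + 3*(-157) = 0 - 471 = -471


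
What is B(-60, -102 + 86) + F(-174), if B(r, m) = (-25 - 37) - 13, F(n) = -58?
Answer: -133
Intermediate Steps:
B(r, m) = -75 (B(r, m) = -62 - 13 = -75)
B(-60, -102 + 86) + F(-174) = -75 - 58 = -133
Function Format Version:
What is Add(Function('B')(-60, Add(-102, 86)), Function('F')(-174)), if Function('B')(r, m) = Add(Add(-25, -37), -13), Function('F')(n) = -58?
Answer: -133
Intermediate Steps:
Function('B')(r, m) = -75 (Function('B')(r, m) = Add(-62, -13) = -75)
Add(Function('B')(-60, Add(-102, 86)), Function('F')(-174)) = Add(-75, -58) = -133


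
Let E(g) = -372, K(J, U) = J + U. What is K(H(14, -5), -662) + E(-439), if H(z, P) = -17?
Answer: -1051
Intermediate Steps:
K(H(14, -5), -662) + E(-439) = (-17 - 662) - 372 = -679 - 372 = -1051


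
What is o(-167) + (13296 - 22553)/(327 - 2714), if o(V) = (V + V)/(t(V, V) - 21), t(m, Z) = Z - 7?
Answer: 2602373/465465 ≈ 5.5909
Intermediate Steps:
t(m, Z) = -7 + Z
o(V) = 2*V/(-28 + V) (o(V) = (V + V)/((-7 + V) - 21) = (2*V)/(-28 + V) = 2*V/(-28 + V))
o(-167) + (13296 - 22553)/(327 - 2714) = 2*(-167)/(-28 - 167) + (13296 - 22553)/(327 - 2714) = 2*(-167)/(-195) - 9257/(-2387) = 2*(-167)*(-1/195) - 9257*(-1/2387) = 334/195 + 9257/2387 = 2602373/465465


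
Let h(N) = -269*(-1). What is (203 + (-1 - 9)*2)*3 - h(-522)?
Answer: 280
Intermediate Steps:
h(N) = 269
(203 + (-1 - 9)*2)*3 - h(-522) = (203 + (-1 - 9)*2)*3 - 1*269 = (203 - 10*2)*3 - 269 = (203 - 20)*3 - 269 = 183*3 - 269 = 549 - 269 = 280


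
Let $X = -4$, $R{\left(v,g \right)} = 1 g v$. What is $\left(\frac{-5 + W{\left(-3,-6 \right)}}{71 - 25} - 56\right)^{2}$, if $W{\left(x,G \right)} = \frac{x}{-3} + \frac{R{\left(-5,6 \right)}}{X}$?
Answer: $\frac{26471025}{8464} \approx 3127.5$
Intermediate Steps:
$R{\left(v,g \right)} = g v$
$W{\left(x,G \right)} = \frac{15}{2} - \frac{x}{3}$ ($W{\left(x,G \right)} = \frac{x}{-3} + \frac{6 \left(-5\right)}{-4} = x \left(- \frac{1}{3}\right) - - \frac{15}{2} = - \frac{x}{3} + \frac{15}{2} = \frac{15}{2} - \frac{x}{3}$)
$\left(\frac{-5 + W{\left(-3,-6 \right)}}{71 - 25} - 56\right)^{2} = \left(\frac{-5 + \left(\frac{15}{2} - -1\right)}{71 - 25} - 56\right)^{2} = \left(\frac{-5 + \left(\frac{15}{2} + 1\right)}{46} - 56\right)^{2} = \left(\left(-5 + \frac{17}{2}\right) \frac{1}{46} - 56\right)^{2} = \left(\frac{7}{2} \cdot \frac{1}{46} - 56\right)^{2} = \left(\frac{7}{92} - 56\right)^{2} = \left(- \frac{5145}{92}\right)^{2} = \frac{26471025}{8464}$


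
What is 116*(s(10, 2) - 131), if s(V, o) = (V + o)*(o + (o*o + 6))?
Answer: 1508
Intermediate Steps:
s(V, o) = (V + o)*(6 + o + o²) (s(V, o) = (V + o)*(o + (o² + 6)) = (V + o)*(o + (6 + o²)) = (V + o)*(6 + o + o²))
116*(s(10, 2) - 131) = 116*((2² + 2³ + 6*10 + 6*2 + 10*2 + 10*2²) - 131) = 116*((4 + 8 + 60 + 12 + 20 + 10*4) - 131) = 116*((4 + 8 + 60 + 12 + 20 + 40) - 131) = 116*(144 - 131) = 116*13 = 1508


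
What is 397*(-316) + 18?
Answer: -125434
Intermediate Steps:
397*(-316) + 18 = -125452 + 18 = -125434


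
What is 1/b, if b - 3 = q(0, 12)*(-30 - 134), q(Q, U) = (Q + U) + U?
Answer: -1/3933 ≈ -0.00025426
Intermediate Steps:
q(Q, U) = Q + 2*U
b = -3933 (b = 3 + (0 + 2*12)*(-30 - 134) = 3 + (0 + 24)*(-164) = 3 + 24*(-164) = 3 - 3936 = -3933)
1/b = 1/(-3933) = -1/3933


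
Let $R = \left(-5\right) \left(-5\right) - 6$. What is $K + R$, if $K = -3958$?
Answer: $-3939$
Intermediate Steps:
$R = 19$ ($R = 25 - 6 = 19$)
$K + R = -3958 + 19 = -3939$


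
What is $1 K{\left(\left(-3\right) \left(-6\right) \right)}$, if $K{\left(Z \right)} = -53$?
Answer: $-53$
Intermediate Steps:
$1 K{\left(\left(-3\right) \left(-6\right) \right)} = 1 \left(-53\right) = -53$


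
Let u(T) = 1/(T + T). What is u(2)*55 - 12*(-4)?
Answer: 247/4 ≈ 61.750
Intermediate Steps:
u(T) = 1/(2*T)
u(2)*55 - 12*(-4) = ((½)/2)*55 - 12*(-4) = ((½)*(½))*55 + 48 = (¼)*55 + 48 = 55/4 + 48 = 247/4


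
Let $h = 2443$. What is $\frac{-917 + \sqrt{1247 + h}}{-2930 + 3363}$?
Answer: $- \frac{917}{433} + \frac{3 \sqrt{410}}{433} \approx -1.9775$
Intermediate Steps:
$\frac{-917 + \sqrt{1247 + h}}{-2930 + 3363} = \frac{-917 + \sqrt{1247 + 2443}}{-2930 + 3363} = \frac{-917 + \sqrt{3690}}{433} = \left(-917 + 3 \sqrt{410}\right) \frac{1}{433} = - \frac{917}{433} + \frac{3 \sqrt{410}}{433}$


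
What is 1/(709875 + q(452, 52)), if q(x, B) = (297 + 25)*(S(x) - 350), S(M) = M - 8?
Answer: 1/740143 ≈ 1.3511e-6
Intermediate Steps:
S(M) = -8 + M
q(x, B) = -115276 + 322*x (q(x, B) = (297 + 25)*((-8 + x) - 350) = 322*(-358 + x) = -115276 + 322*x)
1/(709875 + q(452, 52)) = 1/(709875 + (-115276 + 322*452)) = 1/(709875 + (-115276 + 145544)) = 1/(709875 + 30268) = 1/740143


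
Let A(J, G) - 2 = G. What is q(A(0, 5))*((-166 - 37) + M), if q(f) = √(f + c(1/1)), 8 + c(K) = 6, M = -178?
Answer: -381*√5 ≈ -851.94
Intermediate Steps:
A(J, G) = 2 + G
c(K) = -2 (c(K) = -8 + 6 = -2)
q(f) = √(-2 + f) (q(f) = √(f - 2) = √(-2 + f))
q(A(0, 5))*((-166 - 37) + M) = √(-2 + (2 + 5))*((-166 - 37) - 178) = √(-2 + 7)*(-203 - 178) = √5*(-381) = -381*√5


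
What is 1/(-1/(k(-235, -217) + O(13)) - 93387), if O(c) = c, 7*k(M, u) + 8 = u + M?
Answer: -369/34459796 ≈ -1.0708e-5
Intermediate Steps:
k(M, u) = -8/7 + M/7 + u/7 (k(M, u) = -8/7 + (u + M)/7 = -8/7 + (M + u)/7 = -8/7 + (M/7 + u/7) = -8/7 + M/7 + u/7)
1/(-1/(k(-235, -217) + O(13)) - 93387) = 1/(-1/((-8/7 + (1/7)*(-235) + (1/7)*(-217)) + 13) - 93387) = 1/(-1/((-8/7 - 235/7 - 31) + 13) - 93387) = 1/(-1/(-460/7 + 13) - 93387) = 1/(-1/(-369/7) - 93387) = 1/(-1*(-7/369) - 93387) = 1/(7/369 - 93387) = 1/(-34459796/369) = -369/34459796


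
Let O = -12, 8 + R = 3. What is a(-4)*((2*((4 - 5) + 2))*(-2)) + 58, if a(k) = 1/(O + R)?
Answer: 990/17 ≈ 58.235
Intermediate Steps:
R = -5 (R = -8 + 3 = -5)
a(k) = -1/17 (a(k) = 1/(-12 - 5) = 1/(-17) = -1/17)
a(-4)*((2*((4 - 5) + 2))*(-2)) + 58 = -2*((4 - 5) + 2)*(-2)/17 + 58 = -2*(-1 + 2)*(-2)/17 + 58 = -2*1*(-2)/17 + 58 = -2*(-2)/17 + 58 = -1/17*(-4) + 58 = 4/17 + 58 = 990/17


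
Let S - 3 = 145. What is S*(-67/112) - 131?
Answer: -6147/28 ≈ -219.54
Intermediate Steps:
S = 148 (S = 3 + 145 = 148)
S*(-67/112) - 131 = 148*(-67/112) - 131 = -2479/28 - 131 = -6147/28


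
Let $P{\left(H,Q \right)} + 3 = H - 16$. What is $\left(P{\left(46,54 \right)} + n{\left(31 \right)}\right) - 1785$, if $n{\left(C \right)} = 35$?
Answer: $-1723$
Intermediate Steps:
$P{\left(H,Q \right)} = -19 + H$ ($P{\left(H,Q \right)} = -3 + \left(H - 16\right) = -3 + \left(-16 + H\right) = -19 + H$)
$\left(P{\left(46,54 \right)} + n{\left(31 \right)}\right) - 1785 = \left(\left(-19 + 46\right) + 35\right) - 1785 = \left(27 + 35\right) - 1785 = 62 - 1785 = -1723$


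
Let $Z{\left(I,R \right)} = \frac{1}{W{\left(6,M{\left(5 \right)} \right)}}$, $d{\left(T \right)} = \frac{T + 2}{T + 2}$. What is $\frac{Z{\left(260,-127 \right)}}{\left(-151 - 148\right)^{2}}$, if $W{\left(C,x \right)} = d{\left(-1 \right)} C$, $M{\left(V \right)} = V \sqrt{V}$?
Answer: $\frac{1}{536406} \approx 1.8643 \cdot 10^{-6}$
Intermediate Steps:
$M{\left(V \right)} = V^{\frac{3}{2}}$
$d{\left(T \right)} = 1$ ($d{\left(T \right)} = \frac{2 + T}{2 + T} = 1$)
$W{\left(C,x \right)} = C$ ($W{\left(C,x \right)} = 1 C = C$)
$Z{\left(I,R \right)} = \frac{1}{6}$
$\frac{Z{\left(260,-127 \right)}}{\left(-151 - 148\right)^{2}} = \frac{1}{6 \left(-151 - 148\right)^{2}} = \frac{1}{6 \left(-299\right)^{2}} = \frac{1}{6 \cdot 89401} = \frac{1}{6} \cdot \frac{1}{89401} = \frac{1}{536406}$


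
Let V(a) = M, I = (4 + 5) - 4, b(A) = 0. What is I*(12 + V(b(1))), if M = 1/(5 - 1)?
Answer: 245/4 ≈ 61.250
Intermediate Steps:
I = 5 (I = 9 - 4 = 5)
M = ¼ (M = 1/4 = ¼ ≈ 0.25000)
V(a) = ¼
I*(12 + V(b(1))) = 5*(12 + ¼) = 5*(49/4) = 245/4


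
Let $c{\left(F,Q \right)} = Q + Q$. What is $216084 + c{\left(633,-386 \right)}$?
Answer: $215312$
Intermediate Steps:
$c{\left(F,Q \right)} = 2 Q$
$216084 + c{\left(633,-386 \right)} = 216084 + 2 \left(-386\right) = 216084 - 772 = 215312$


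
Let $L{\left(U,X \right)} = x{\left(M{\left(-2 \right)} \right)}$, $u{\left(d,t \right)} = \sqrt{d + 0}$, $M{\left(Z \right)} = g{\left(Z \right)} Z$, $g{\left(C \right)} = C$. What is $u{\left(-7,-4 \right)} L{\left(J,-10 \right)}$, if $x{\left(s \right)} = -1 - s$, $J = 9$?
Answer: $- 5 i \sqrt{7} \approx - 13.229 i$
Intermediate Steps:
$M{\left(Z \right)} = Z^{2}$ ($M{\left(Z \right)} = Z Z = Z^{2}$)
$u{\left(d,t \right)} = \sqrt{d}$
$L{\left(U,X \right)} = -5$ ($L{\left(U,X \right)} = -1 - \left(-2\right)^{2} = -1 - 4 = -5$)
$u{\left(-7,-4 \right)} L{\left(J,-10 \right)} = \sqrt{-7} \left(-5\right) = i \sqrt{7} \left(-5\right) = - 5 i \sqrt{7}$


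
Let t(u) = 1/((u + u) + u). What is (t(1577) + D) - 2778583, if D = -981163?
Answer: -17787358325/4731 ≈ -3.7597e+6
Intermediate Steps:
t(u) = 1/(3*u) (t(u) = 1/(2*u + u) = 1/(3*u))
(t(1577) + D) - 2778583 = ((1/3)/1577 - 981163) - 2778583 = ((1/3)*(1/1577) - 981163) - 2778583 = (1/4731 - 981163) - 2778583 = -4641882152/4731 - 2778583 = -17787358325/4731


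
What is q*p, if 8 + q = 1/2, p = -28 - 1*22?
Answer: 375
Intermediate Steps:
p = -50 (p = -28 - 22 = -50)
q = -15/2 (q = -8 + 1/2 = -8 + ½ = -15/2 ≈ -7.5000)
q*p = -15/2*(-50) = 375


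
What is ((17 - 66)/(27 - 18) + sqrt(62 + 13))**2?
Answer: 8476/81 - 490*sqrt(3)/9 ≈ 10.341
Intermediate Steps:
((17 - 66)/(27 - 18) + sqrt(62 + 13))**2 = (-49/9 + sqrt(75))**2 = (-49*1/9 + 5*sqrt(3))**2 = (-49/9 + 5*sqrt(3))**2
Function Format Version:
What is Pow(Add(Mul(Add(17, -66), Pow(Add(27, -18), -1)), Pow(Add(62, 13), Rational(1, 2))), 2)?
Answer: Add(Rational(8476, 81), Mul(Rational(-490, 9), Pow(3, Rational(1, 2)))) ≈ 10.341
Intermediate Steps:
Pow(Add(Mul(Add(17, -66), Pow(Add(27, -18), -1)), Pow(Add(62, 13), Rational(1, 2))), 2) = Pow(Add(Mul(-49, Pow(9, -1)), Pow(75, Rational(1, 2))), 2) = Pow(Add(Mul(-49, Rational(1, 9)), Mul(5, Pow(3, Rational(1, 2)))), 2) = Pow(Add(Rational(-49, 9), Mul(5, Pow(3, Rational(1, 2)))), 2)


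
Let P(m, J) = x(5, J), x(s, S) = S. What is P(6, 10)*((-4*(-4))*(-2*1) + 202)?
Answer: 1700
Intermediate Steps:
P(m, J) = J
P(6, 10)*((-4*(-4))*(-2*1) + 202) = 10*((-4*(-4))*(-2*1) + 202) = 10*(16*(-2) + 202) = 10*(-32 + 202) = 10*170 = 1700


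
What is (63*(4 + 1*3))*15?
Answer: 6615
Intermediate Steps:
(63*(4 + 1*3))*15 = (63*(4 + 3))*15 = (63*7)*15 = 441*15 = 6615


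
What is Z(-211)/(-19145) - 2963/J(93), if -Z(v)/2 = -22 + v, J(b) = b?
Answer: -56769973/1780485 ≈ -31.885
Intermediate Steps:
Z(v) = 44 - 2*v (Z(v) = -2*(-22 + v) = 44 - 2*v)
Z(-211)/(-19145) - 2963/J(93) = (44 - 2*(-211))/(-19145) - 2963/93 = (44 + 422)*(-1/19145) - 2963*1/93 = 466*(-1/19145) - 2963/93 = -466/19145 - 2963/93 = -56769973/1780485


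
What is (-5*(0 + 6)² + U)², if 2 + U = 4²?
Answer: 27556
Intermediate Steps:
U = 14 (U = -2 + 4² = -2 + 16 = 14)
(-5*(0 + 6)² + U)² = (-5*(0 + 6)² + 14)² = (-5*6² + 14)² = (-5*36 + 14)² = (-180 + 14)² = (-166)² = 27556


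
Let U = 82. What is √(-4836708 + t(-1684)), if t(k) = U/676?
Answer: I*√3269614526/26 ≈ 2199.3*I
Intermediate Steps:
t(k) = 41/338 (t(k) = 82/676 = 82*(1/676) = 41/338)
√(-4836708 + t(-1684)) = √(-4836708 + 41/338) = √(-1634807263/338) = I*√3269614526/26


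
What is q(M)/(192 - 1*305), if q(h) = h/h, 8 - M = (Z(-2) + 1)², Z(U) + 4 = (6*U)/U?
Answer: -1/113 ≈ -0.0088496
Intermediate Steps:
Z(U) = 2 (Z(U) = -4 + (6*U)/U = -4 + 6 = 2)
M = -1 (M = 8 - (2 + 1)² = 8 - 1*3² = 8 - 1*9 = 8 - 9 = -1)
q(h) = 1
q(M)/(192 - 1*305) = 1/(192 - 1*305) = 1/(192 - 305) = 1/(-113) = 1*(-1/113) = -1/113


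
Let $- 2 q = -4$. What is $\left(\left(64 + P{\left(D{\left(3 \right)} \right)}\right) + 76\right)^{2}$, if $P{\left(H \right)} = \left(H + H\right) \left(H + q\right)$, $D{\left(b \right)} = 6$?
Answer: $55696$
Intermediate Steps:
$q = 2$ ($q = \left(- \frac{1}{2}\right) \left(-4\right) = 2$)
$P{\left(H \right)} = 2 H \left(2 + H\right)$ ($P{\left(H \right)} = \left(H + H\right) \left(H + 2\right) = 2 H \left(2 + H\right)$)
$\left(\left(64 + P{\left(D{\left(3 \right)} \right)}\right) + 76\right)^{2} = \left(\left(64 + 2 \cdot 6 \left(2 + 6\right)\right) + 76\right)^{2} = \left(\left(64 + 2 \cdot 6 \cdot 8\right) + 76\right)^{2} = \left(\left(64 + 96\right) + 76\right)^{2} = \left(160 + 76\right)^{2} = 236^{2} = 55696$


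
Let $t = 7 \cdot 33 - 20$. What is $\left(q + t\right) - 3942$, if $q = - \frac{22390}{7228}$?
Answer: $- \frac{13495029}{3614} \approx -3734.1$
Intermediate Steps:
$q = - \frac{11195}{3614}$ ($q = \left(-22390\right) \frac{1}{7228} = - \frac{11195}{3614} \approx -3.0977$)
$t = 211$ ($t = 231 - 20 = 211$)
$\left(q + t\right) - 3942 = \left(- \frac{11195}{3614} + 211\right) - 3942 = \frac{751359}{3614} - 3942 = - \frac{13495029}{3614}$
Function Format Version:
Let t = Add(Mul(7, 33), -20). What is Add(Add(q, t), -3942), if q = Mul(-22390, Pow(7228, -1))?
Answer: Rational(-13495029, 3614) ≈ -3734.1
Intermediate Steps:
q = Rational(-11195, 3614) (q = Mul(-22390, Rational(1, 7228)) = Rational(-11195, 3614) ≈ -3.0977)
t = 211 (t = Add(231, -20) = 211)
Add(Add(q, t), -3942) = Add(Add(Rational(-11195, 3614), 211), -3942) = Add(Rational(751359, 3614), -3942) = Rational(-13495029, 3614)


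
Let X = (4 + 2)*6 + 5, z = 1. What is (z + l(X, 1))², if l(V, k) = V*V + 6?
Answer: 2849344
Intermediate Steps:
X = 41 (X = 6*6 + 5 = 36 + 5 = 41)
l(V, k) = 6 + V² (l(V, k) = V² + 6 = 6 + V²)
(z + l(X, 1))² = (1 + (6 + 41²))² = (1 + (6 + 1681))² = (1 + 1687)² = 1688² = 2849344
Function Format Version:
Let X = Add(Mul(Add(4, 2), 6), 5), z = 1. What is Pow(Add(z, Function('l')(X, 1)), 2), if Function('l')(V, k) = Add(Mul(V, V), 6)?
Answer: 2849344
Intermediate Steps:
X = 41 (X = Add(Mul(6, 6), 5) = Add(36, 5) = 41)
Function('l')(V, k) = Add(6, Pow(V, 2)) (Function('l')(V, k) = Add(Pow(V, 2), 6) = Add(6, Pow(V, 2)))
Pow(Add(z, Function('l')(X, 1)), 2) = Pow(Add(1, Add(6, Pow(41, 2))), 2) = Pow(Add(1, Add(6, 1681)), 2) = Pow(Add(1, 1687), 2) = Pow(1688, 2) = 2849344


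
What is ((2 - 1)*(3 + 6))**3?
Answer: 729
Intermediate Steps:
((2 - 1)*(3 + 6))**3 = (1*9)**3 = 9**3 = 729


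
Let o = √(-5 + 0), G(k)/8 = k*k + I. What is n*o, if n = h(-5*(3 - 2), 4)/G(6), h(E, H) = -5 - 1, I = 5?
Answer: -3*I*√5/164 ≈ -0.040904*I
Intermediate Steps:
h(E, H) = -6
G(k) = 40 + 8*k² (G(k) = 8*(k*k + 5) = 8*(k² + 5) = 8*(5 + k²) = 40 + 8*k²)
o = I*√5 (o = √(-5) = I*√5 ≈ 2.2361*I)
n = -3/164 (n = -6/(40 + 8*6²) = -6/(40 + 8*36) = -6/(40 + 288) = -6/328 = -6*1/328 = -3/164 ≈ -0.018293)
n*o = -3*I*√5/164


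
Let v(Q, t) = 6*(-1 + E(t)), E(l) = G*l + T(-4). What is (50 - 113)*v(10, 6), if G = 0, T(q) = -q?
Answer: -1134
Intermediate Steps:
E(l) = 4 (E(l) = 0*l - 1*(-4) = 0 + 4 = 4)
v(Q, t) = 18 (v(Q, t) = 6*(-1 + 4) = 6*3 = 18)
(50 - 113)*v(10, 6) = (50 - 113)*18 = -63*18 = -1134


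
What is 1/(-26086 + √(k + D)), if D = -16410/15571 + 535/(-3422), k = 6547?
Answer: -1389965432732/36258289492633243 - √18584679387017035058/36258289492633243 ≈ -3.8454e-5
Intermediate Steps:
D = -64485505/53283962 (D = -16410*1/15571 + 535*(-1/3422) = -16410/15571 - 535/3422 = -64485505/53283962 ≈ -1.2102)
1/(-26086 + √(k + D)) = 1/(-26086 + √(6547 - 64485505/53283962)) = 1/(-26086 + √(348785613709/53283962)) = 1/(-26086 + √18584679387017035058/53283962)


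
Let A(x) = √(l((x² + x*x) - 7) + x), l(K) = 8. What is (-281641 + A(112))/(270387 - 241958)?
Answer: -281641/28429 + 2*√30/28429 ≈ -9.9064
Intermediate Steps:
A(x) = √(8 + x)
(-281641 + A(112))/(270387 - 241958) = (-281641 + √(8 + 112))/(270387 - 241958) = (-281641 + √120)/28429 = (-281641 + 2*√30)*(1/28429) = -281641/28429 + 2*√30/28429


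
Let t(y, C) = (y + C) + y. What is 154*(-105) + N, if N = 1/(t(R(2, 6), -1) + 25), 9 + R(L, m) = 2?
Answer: -161699/10 ≈ -16170.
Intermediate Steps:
R(L, m) = -7 (R(L, m) = -9 + 2 = -7)
t(y, C) = C + 2*y (t(y, C) = (C + y) + y = C + 2*y)
N = ⅒ (N = 1/((-1 + 2*(-7)) + 25) = 1/((-1 - 14) + 25) = 1/(-15 + 25) = 1/10 = ⅒ ≈ 0.10000)
154*(-105) + N = 154*(-105) + ⅒ = -16170 + ⅒ = -161699/10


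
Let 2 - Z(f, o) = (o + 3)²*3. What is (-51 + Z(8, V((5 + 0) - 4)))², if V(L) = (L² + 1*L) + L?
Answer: 24649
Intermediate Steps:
V(L) = L² + 2*L (V(L) = (L² + L) + L = (L + L²) + L = L² + 2*L)
Z(f, o) = 2 - 3*(3 + o)² (Z(f, o) = 2 - (o + 3)²*3 = 2 - (3 + o)²*3 = 2 - 3*(3 + o)²)
(-51 + Z(8, V((5 + 0) - 4)))² = (-51 + (2 - 3*(3 + ((5 + 0) - 4)*(2 + ((5 + 0) - 4)))²))² = (-51 + (2 - 3*(3 + (5 - 4)*(2 + (5 - 4)))²))² = (-51 + (2 - 3*(3 + 1*(2 + 1))²))² = (-51 + (2 - 3*(3 + 1*3)²))² = (-51 + (2 - 3*(3 + 3)²))² = (-51 + (2 - 3*6²))² = (-51 + (2 - 3*36))² = (-51 + (2 - 108))² = (-51 - 106)² = (-157)² = 24649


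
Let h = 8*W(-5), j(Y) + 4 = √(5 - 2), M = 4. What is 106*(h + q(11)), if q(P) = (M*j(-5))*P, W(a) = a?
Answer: -22896 + 4664*√3 ≈ -14818.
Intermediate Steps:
j(Y) = -4 + √3 (j(Y) = -4 + √(5 - 2) = -4 + √3)
h = -40 (h = 8*(-5) = -40)
q(P) = P*(-16 + 4*√3) (q(P) = (4*(-4 + √3))*P = (-16 + 4*√3)*P = P*(-16 + 4*√3))
106*(h + q(11)) = 106*(-40 + 4*11*(-4 + √3)) = 106*(-40 + (-176 + 44*√3)) = 106*(-216 + 44*√3) = -22896 + 4664*√3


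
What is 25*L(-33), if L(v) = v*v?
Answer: 27225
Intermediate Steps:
L(v) = v²
25*L(-33) = 25*(-33)² = 25*1089 = 27225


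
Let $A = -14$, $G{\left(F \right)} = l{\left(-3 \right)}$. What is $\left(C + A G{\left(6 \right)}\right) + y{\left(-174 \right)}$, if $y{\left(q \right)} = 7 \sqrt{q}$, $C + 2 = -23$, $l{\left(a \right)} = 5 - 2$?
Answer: $-67 + 7 i \sqrt{174} \approx -67.0 + 92.336 i$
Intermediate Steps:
$l{\left(a \right)} = 3$
$G{\left(F \right)} = 3$
$C = -25$ ($C = -2 - 23 = -25$)
$\left(C + A G{\left(6 \right)}\right) + y{\left(-174 \right)} = \left(-25 - 42\right) + 7 \sqrt{-174} = \left(-25 - 42\right) + 7 i \sqrt{174} = -67 + 7 i \sqrt{174}$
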